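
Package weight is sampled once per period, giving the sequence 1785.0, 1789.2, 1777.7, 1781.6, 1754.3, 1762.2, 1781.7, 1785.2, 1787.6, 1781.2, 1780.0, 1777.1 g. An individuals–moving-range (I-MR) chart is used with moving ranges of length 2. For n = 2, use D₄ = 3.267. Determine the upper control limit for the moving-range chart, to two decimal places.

Moving ranges: 4.2, 11.5, 3.9, 27.3, 7.9, 19.5, 3.5, 2.4, 6.4, 1.2, 2.9; M̄R̄ = 90.7000 / 11 = 8.2455
UCL_MR = D₄·M̄R̄ = 3.267 × 8.2455 = 26.9379

26.94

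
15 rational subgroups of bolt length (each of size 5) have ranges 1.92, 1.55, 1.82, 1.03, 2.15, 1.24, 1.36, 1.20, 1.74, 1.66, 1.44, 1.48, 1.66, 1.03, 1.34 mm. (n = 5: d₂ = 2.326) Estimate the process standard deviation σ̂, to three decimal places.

R̄ = (1.92 + 1.55 + 1.82 + 1.03 + 2.15 + 1.24 + 1.36 + 1.20 + 1.74 + 1.66 + 1.44 + 1.48 + 1.66 + 1.03 + 1.34) / 15 = 1.5080
σ̂ = R̄ / d₂ = 1.5080 / 2.326 = 0.6483

0.648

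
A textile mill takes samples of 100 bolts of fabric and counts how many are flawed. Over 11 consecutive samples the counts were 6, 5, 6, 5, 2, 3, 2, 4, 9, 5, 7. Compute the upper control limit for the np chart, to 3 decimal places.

p̄ = Σdᵢ / (k·n) = 54 / (11 × 100) = 0.04909
UCL = np̄ + 3·√(np̄(1−p̄)) = 4.9091 + 3 × √(4.9091×0.95091) = 4.9091 + 3 × 2.1606 = 11.3908

11.391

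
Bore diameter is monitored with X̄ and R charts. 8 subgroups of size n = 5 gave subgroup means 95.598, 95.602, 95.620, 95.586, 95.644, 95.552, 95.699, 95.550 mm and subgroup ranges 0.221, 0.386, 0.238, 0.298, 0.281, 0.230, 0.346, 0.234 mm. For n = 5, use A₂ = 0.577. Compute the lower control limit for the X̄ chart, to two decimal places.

X̄̄ = (95.598 + 95.602 + 95.620 + 95.586 + 95.644 + 95.552 + 95.699 + 95.550) / 8 = 764.8510 / 8 = 95.6064
R̄ = (0.221 + 0.386 + 0.238 + 0.298 + 0.281 + 0.230 + 0.346 + 0.234) / 8 = 2.2340 / 8 = 0.2792
LCL = X̄̄ − A₂·R̄ = 95.6064 − 0.577 × 0.2792 = 95.4452

95.45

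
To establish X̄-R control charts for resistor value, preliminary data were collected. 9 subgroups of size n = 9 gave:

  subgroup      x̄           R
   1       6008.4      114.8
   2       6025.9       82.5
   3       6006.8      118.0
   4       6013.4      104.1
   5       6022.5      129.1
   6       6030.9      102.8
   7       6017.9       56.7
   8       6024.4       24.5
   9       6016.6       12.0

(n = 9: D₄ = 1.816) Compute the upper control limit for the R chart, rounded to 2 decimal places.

R̄ = (114.8 + 82.5 + 118.0 + 104.1 + 129.1 + 102.8 + 56.7 + 24.5 + 12.0) / 9 = 744.5000 / 9 = 82.7222
UCL_R = D₄·R̄ = 1.816 × 82.7222 = 150.2236

150.22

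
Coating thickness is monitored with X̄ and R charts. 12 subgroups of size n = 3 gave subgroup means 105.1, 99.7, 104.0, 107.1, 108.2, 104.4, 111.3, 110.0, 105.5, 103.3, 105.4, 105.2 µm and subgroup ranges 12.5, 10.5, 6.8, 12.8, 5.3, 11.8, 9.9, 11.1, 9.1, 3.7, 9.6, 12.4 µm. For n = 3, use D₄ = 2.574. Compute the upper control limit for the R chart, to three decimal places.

R̄ = (12.5 + 10.5 + 6.8 + 12.8 + 5.3 + 11.8 + 9.9 + 11.1 + 9.1 + 3.7 + 9.6 + 12.4) / 12 = 115.5000 / 12 = 9.6250
UCL_R = D₄·R̄ = 2.574 × 9.6250 = 24.7747

24.775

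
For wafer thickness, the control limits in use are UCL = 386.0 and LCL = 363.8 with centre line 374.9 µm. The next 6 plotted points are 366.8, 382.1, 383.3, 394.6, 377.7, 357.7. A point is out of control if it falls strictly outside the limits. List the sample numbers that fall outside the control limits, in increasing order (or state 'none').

Compare each point to [363.8, 386.0]: sample 4 = 394.6 > UCL; sample 6 = 357.7 < LCL.

4, 6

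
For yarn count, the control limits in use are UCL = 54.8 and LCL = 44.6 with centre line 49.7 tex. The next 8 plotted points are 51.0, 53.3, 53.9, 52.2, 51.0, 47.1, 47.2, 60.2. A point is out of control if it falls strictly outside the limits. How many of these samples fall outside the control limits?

1

Compare each point to [44.6, 54.8]: sample 8 = 60.2 > UCL.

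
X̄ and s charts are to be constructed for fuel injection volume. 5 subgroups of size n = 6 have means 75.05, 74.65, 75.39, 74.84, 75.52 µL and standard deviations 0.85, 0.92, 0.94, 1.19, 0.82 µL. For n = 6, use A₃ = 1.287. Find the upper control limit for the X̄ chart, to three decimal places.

X̄̄ = (75.05 + 74.65 + 75.39 + 74.84 + 75.52) / 5 = 75.0900
s̄ = (0.85 + 0.92 + 0.94 + 1.19 + 0.82) / 5 = 0.9440
UCL = X̄̄ + A₃·s̄ = 75.0900 + 1.287 × 0.9440 = 76.3049

76.305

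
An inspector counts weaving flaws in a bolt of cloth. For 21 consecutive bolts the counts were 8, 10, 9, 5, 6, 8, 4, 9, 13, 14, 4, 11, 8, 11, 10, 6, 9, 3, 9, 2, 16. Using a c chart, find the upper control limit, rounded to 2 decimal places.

c̄ = (8 + 10 + 9 + 5 + 6 + 8 + 4 + 9 + 13 + 14 + 4 + 11 + 8 + 11 + 10 + 6 + 9 + 3 + 9 + 2 + 16) / 21 = 175 / 21 = 8.3333
UCL = c̄ + 3√c̄ = 8.3333 + 3 × √8.3333 = 8.3333 + 3 × 2.8868 = 16.9936

16.99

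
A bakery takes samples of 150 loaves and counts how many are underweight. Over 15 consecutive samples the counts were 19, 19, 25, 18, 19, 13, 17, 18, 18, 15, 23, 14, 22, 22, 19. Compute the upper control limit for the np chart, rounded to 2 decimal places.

30.88

p̄ = Σdᵢ / (k·n) = 281 / (15 × 150) = 0.12489
UCL = np̄ + 3·√(np̄(1−p̄)) = 18.7333 + 3 × √(18.7333×0.87511) = 18.7333 + 3 × 4.0489 = 30.8801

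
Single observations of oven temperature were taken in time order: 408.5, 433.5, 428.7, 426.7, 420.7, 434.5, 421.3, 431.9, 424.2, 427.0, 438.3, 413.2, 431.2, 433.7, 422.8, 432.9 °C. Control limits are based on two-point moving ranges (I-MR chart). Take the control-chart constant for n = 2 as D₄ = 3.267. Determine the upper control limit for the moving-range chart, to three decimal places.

Moving ranges: 25.0, 4.8, 2.0, 6.0, 13.8, 13.2, 10.6, 7.7, 2.8, 11.3, 25.1, 18.0, 2.5, 10.9, 10.1; M̄R̄ = 163.8000 / 15 = 10.9200
UCL_MR = D₄·M̄R̄ = 3.267 × 10.9200 = 35.6756

35.676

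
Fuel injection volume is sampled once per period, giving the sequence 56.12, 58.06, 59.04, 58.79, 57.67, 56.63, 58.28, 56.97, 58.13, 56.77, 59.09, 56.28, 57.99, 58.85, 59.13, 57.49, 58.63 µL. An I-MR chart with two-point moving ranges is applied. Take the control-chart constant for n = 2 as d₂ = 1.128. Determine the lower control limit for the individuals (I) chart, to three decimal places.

X̄ = (56.12 + 58.06 + 59.04 + 58.79 + 57.67 + 56.63 + 58.28 + 56.97 + 58.13 + 56.77 + 59.09 + 56.28 + 57.99 + 58.85 + 59.13 + 57.49 + 58.63) / 17 = 57.8776
Moving ranges: 1.94, 0.98, 0.25, 1.12, 1.04, 1.65, 1.31, 1.16, 1.36, 2.32, 2.81, 1.71, 0.86, 0.28, 1.64, 1.14; M̄R̄ = 21.5700 / 16 = 1.3481
LCL = X̄ − 3·M̄R̄/d₂ = 57.8776 − 3 × 1.3481 / 1.128 = 54.2922

54.292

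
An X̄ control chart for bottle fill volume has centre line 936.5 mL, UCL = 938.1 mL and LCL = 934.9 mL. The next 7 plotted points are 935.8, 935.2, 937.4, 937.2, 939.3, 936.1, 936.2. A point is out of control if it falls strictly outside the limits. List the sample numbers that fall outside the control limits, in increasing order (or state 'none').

Compare each point to [934.9, 938.1]: sample 5 = 939.3 > UCL.

5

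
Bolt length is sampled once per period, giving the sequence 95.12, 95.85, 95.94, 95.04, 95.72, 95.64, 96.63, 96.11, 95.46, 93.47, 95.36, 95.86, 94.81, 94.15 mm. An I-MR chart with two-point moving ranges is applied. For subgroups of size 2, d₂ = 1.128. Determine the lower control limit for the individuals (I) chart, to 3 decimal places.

93.173

X̄ = (95.12 + 95.85 + 95.94 + 95.04 + 95.72 + 95.64 + 96.63 + 96.11 + 95.46 + 93.47 + 95.36 + 95.86 + 94.81 + 94.15) / 14 = 95.3686
Moving ranges: 0.73, 0.09, 0.90, 0.68, 0.08, 0.99, 0.52, 0.65, 1.99, 1.89, 0.50, 1.05, 0.66; M̄R̄ = 10.7300 / 13 = 0.8254
LCL = X̄ − 3·M̄R̄/d₂ = 95.3686 − 3 × 0.8254 / 1.128 = 93.1734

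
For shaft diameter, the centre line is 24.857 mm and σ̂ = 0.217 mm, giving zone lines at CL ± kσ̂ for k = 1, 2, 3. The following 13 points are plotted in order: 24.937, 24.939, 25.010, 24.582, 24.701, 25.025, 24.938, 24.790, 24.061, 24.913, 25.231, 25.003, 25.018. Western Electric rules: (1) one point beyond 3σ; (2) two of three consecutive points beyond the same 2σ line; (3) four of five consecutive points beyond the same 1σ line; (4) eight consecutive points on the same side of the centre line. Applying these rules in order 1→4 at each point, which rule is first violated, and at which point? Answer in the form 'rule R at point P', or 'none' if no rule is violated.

rule 1 at point 9

Zone of each point (C = within 1σ̂, B = 1σ̂–2σ̂, A = 2σ̂–3σ̂, * = beyond 3σ̂; sign = side of CL): 1:+C, 2:+C, 3:+C, 4:-B, 5:-C, 6:+C, 7:+C, 8:-C, 9:-*, 10:+C, 11:+B, 12:+C, 13:+C
Rule 1 (one point beyond the 3σ limits) is satisfied at point 9.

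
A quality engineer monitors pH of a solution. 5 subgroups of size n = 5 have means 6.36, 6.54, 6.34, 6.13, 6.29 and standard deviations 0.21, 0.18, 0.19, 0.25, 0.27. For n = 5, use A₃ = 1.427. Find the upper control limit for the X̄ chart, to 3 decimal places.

6.646

X̄̄ = (6.36 + 6.54 + 6.34 + 6.13 + 6.29) / 5 = 6.3320
s̄ = (0.21 + 0.18 + 0.19 + 0.25 + 0.27) / 5 = 0.2200
UCL = X̄̄ + A₃·s̄ = 6.3320 + 1.427 × 0.2200 = 6.6459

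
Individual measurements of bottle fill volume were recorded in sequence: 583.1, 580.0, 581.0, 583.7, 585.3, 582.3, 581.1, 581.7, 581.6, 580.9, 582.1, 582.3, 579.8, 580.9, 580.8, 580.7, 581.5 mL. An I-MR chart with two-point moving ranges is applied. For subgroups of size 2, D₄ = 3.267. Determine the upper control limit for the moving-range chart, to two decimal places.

Moving ranges: 3.1, 1.0, 2.7, 1.6, 3.0, 1.2, 0.6, 0.1, 0.7, 1.2, 0.2, 2.5, 1.1, 0.1, 0.1, 0.8; M̄R̄ = 20.0000 / 16 = 1.2500
UCL_MR = D₄·M̄R̄ = 3.267 × 1.2500 = 4.0838

4.08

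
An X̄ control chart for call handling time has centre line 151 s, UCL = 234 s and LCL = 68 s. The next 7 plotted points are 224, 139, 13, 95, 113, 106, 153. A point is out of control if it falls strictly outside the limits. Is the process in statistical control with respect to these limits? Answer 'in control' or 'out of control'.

out of control

Compare each point to [68, 234]: sample 3 = 13 < LCL.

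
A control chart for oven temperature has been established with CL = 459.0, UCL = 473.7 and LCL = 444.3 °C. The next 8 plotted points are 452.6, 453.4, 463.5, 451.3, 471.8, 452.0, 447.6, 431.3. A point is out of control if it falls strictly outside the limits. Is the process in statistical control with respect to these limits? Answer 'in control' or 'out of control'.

out of control

Compare each point to [444.3, 473.7]: sample 8 = 431.3 < LCL.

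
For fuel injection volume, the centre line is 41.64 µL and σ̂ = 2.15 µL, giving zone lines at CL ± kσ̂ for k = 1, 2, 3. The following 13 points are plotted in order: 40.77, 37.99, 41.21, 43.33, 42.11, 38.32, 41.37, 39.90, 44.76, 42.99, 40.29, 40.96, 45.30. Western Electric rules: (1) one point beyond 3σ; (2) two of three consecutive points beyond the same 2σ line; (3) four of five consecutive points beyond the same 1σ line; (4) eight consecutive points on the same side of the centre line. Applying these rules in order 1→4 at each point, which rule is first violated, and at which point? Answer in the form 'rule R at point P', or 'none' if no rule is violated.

Zone of each point (C = within 1σ̂, B = 1σ̂–2σ̂, A = 2σ̂–3σ̂, * = beyond 3σ̂; sign = side of CL): 1:-C, 2:-B, 3:-C, 4:+C, 5:+C, 6:-B, 7:-C, 8:-C, 9:+B, 10:+C, 11:-C, 12:-C, 13:+B
No rule fires across all 13 points.

none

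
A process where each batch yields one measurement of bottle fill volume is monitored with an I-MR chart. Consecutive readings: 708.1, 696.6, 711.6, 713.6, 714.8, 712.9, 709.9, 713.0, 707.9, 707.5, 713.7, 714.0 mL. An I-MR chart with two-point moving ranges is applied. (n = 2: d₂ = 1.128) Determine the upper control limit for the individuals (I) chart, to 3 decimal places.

722.316

X̄ = (708.1 + 696.6 + 711.6 + 713.6 + 714.8 + 712.9 + 709.9 + 713.0 + 707.9 + 707.5 + 713.7 + 714.0) / 12 = 710.3000
Moving ranges: 11.5, 15.0, 2.0, 1.2, 1.9, 3.0, 3.1, 5.1, 0.4, 6.2, 0.3; M̄R̄ = 49.7000 / 11 = 4.5182
UCL = X̄ + 3·M̄R̄/d₂ = 710.3000 + 3 × 4.5182 / 1.128 = 722.3164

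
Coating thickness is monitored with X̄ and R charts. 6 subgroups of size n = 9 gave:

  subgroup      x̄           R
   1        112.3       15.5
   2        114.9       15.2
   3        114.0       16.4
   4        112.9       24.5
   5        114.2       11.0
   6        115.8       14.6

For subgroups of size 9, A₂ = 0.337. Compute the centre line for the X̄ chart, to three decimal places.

X̄̄ = (112.3 + 114.9 + 114.0 + 112.9 + 114.2 + 115.8) / 6 = 684.1000 / 6 = 114.0167
CL = X̄̄ = 114.0167

114.017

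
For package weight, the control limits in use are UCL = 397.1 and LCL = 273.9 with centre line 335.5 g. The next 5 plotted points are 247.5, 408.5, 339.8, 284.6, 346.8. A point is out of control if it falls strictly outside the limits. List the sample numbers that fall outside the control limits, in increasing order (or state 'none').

Compare each point to [273.9, 397.1]: sample 1 = 247.5 < LCL; sample 2 = 408.5 > UCL.

1, 2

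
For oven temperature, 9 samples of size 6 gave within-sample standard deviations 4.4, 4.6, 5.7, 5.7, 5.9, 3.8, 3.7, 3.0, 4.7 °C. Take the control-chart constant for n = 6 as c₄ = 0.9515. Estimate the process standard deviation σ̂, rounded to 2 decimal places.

4.85

s̄ = (4.4 + 4.6 + 5.7 + 5.7 + 5.9 + 3.8 + 3.7 + 3.0 + 4.7) / 9 = 4.6111
σ̂ = s̄ / c₄ = 4.6111 / 0.9515 = 4.8461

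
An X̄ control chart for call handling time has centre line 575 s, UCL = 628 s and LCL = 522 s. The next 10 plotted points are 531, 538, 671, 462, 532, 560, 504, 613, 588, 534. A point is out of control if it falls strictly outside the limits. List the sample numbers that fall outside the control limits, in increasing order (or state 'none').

Compare each point to [522, 628]: sample 3 = 671 > UCL; sample 4 = 462 < LCL; sample 7 = 504 < LCL.

3, 4, 7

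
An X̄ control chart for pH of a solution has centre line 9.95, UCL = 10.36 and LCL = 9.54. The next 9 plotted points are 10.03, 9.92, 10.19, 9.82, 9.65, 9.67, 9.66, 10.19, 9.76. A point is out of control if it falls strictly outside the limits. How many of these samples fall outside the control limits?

0

All 9 points lie within [9.54, 10.36].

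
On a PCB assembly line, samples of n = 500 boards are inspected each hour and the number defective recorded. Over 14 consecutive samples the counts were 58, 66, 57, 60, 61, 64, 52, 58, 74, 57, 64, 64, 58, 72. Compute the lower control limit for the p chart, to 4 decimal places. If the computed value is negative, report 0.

0.0794

p̄ = Σdᵢ / (k·n) = 865 / (14 × 500) = 0.12357
LCL = p̄ − 3·√(p̄(1−p̄)/n) = 0.12357 − 3 × 0.01472 = 0.07942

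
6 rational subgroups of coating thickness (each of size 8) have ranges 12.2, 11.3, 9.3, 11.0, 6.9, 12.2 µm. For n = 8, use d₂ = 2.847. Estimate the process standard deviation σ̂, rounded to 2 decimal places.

3.68

R̄ = (12.2 + 11.3 + 9.3 + 11.0 + 6.9 + 12.2) / 6 = 10.4833
σ̂ = R̄ / d₂ = 10.4833 / 2.847 = 3.6822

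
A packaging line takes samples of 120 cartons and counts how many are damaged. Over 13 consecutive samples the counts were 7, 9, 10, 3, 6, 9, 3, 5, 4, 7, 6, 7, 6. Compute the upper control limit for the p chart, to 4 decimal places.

p̄ = Σdᵢ / (k·n) = 82 / (13 × 120) = 0.05256
UCL = p̄ + 3·√(p̄(1−p̄)/n) = 0.05256 + 3 × √(0.05256×0.94744/120) = 0.05256 + 3 × 0.02037 = 0.11368

0.1137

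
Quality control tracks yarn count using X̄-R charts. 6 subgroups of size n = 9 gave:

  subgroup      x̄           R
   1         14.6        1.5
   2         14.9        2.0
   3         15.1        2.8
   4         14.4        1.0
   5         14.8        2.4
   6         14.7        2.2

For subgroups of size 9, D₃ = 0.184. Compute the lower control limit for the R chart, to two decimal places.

R̄ = (1.5 + 2.0 + 2.8 + 1.0 + 2.4 + 2.2) / 6 = 11.9000 / 6 = 1.9833
LCL_R = D₃·R̄ = 0.184 × 1.9833 = 0.3649

0.36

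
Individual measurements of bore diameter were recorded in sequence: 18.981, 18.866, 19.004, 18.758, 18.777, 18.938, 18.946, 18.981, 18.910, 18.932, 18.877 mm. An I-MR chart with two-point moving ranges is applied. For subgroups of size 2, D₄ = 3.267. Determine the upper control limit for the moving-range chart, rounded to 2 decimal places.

Moving ranges: 0.115, 0.138, 0.246, 0.019, 0.161, 0.008, 0.035, 0.071, 0.022, 0.055; M̄R̄ = 0.8700 / 10 = 0.0870
UCL_MR = D₄·M̄R̄ = 3.267 × 0.0870 = 0.2842

0.28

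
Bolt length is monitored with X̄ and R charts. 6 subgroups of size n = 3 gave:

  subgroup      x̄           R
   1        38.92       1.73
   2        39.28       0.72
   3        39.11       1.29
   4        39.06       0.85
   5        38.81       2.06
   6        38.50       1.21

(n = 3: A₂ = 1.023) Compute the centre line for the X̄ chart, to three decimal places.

X̄̄ = (38.92 + 39.28 + 39.11 + 39.06 + 38.81 + 38.50) / 6 = 233.6800 / 6 = 38.9467
CL = X̄̄ = 38.9467

38.947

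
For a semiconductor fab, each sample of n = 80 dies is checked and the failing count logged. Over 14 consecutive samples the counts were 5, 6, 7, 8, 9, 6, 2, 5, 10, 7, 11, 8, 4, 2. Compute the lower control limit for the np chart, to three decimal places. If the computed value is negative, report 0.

0.000

p̄ = Σdᵢ / (k·n) = 90 / (14 × 80) = 0.08036
LCL = np̄ − 3·√(np̄(1−p̄)) = 6.4286 − 3 × 2.4315 = -0.8658 → 0 (negative, so LCL = 0)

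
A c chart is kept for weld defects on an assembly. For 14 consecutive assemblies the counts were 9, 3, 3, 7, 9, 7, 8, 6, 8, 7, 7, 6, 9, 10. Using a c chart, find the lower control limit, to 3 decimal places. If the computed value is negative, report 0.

c̄ = (9 + 3 + 3 + 7 + 9 + 7 + 8 + 6 + 8 + 7 + 7 + 6 + 9 + 10) / 14 = 99 / 14 = 7.0714
LCL = c̄ − 3√c̄ = 7.0714 − 3 × 2.6592 = -0.9062 → 0 (cannot be negative)

0.000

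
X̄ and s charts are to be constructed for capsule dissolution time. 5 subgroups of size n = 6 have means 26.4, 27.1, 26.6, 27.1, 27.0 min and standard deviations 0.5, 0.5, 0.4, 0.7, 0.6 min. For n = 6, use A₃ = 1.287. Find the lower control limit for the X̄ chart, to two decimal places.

X̄̄ = (26.4 + 27.1 + 26.6 + 27.1 + 27.0) / 5 = 26.8400
s̄ = (0.5 + 0.5 + 0.4 + 0.7 + 0.6) / 5 = 0.5400
LCL = X̄̄ − A₃·s̄ = 26.8400 − 1.287 × 0.5400 = 26.1450

26.15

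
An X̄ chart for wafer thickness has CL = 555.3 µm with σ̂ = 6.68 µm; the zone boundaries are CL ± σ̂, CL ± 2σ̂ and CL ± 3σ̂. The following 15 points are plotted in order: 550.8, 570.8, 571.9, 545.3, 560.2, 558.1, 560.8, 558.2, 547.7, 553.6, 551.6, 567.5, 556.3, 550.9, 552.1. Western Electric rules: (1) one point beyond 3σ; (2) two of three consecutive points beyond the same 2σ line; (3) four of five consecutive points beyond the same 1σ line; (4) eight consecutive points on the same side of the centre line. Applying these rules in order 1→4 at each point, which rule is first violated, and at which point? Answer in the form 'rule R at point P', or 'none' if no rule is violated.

rule 2 at point 3

Zone of each point (C = within 1σ̂, B = 1σ̂–2σ̂, A = 2σ̂–3σ̂, * = beyond 3σ̂; sign = side of CL): 1:-C, 2:+A, 3:+A, 4:-B, 5:+C, 6:+C, 7:+C, 8:+C, 9:-B, 10:-C, 11:-C, 12:+B, 13:+C, 14:-C, 15:-C
Rule 2 (two of three consecutive points beyond the same 2σ limit) is satisfied at point 3.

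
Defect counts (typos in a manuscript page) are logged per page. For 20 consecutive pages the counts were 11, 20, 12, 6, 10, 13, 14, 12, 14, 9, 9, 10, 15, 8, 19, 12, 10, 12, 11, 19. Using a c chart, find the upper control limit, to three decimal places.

22.821

c̄ = (11 + 20 + 12 + 6 + 10 + 13 + 14 + 12 + 14 + 9 + 9 + 10 + 15 + 8 + 19 + 12 + 10 + 12 + 11 + 19) / 20 = 246 / 20 = 12.3000
UCL = c̄ + 3√c̄ = 12.3000 + 3 × √12.3000 = 12.3000 + 3 × 3.5071 = 22.8214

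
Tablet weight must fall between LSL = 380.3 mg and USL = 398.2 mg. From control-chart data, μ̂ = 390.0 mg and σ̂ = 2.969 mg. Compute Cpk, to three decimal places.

Cpu = (USL − μ̂) / (3σ̂) = (398.2 − 390.0) / (3 × 2.969) = 0.9206; Cpl = (μ̂ − LSL) / (3σ̂) = (390.0 − 380.3) / (3 × 2.969) = 1.0890; Cpk = min(Cpu, Cpl) = 0.9206

0.921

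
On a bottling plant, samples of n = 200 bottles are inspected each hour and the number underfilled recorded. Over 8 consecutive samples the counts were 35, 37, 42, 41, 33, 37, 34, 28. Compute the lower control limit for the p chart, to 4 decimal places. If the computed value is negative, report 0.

p̄ = Σdᵢ / (k·n) = 287 / (8 × 200) = 0.17938
LCL = p̄ − 3·√(p̄(1−p̄)/n) = 0.17938 − 3 × 0.02713 = 0.09799

0.0980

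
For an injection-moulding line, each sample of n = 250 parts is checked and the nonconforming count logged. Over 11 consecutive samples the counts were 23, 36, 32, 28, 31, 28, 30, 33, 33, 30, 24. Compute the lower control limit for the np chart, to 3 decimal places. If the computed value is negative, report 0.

p̄ = Σdᵢ / (k·n) = 328 / (11 × 250) = 0.11927
LCL = np̄ − 3·√(np̄(1−p̄)) = 29.8182 − 3 × 5.1246 = 14.4443

14.444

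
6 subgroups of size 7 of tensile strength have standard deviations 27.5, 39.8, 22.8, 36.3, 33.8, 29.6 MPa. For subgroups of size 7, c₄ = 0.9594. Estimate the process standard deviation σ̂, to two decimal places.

32.97

s̄ = (27.5 + 39.8 + 22.8 + 36.3 + 33.8 + 29.6) / 6 = 31.6333
σ̂ = s̄ / c₄ = 31.6333 / 0.9594 = 32.9720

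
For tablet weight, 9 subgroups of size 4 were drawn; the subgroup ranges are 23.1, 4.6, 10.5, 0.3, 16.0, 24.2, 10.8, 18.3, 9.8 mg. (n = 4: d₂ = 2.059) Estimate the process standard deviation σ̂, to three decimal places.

6.346

R̄ = (23.1 + 4.6 + 10.5 + 0.3 + 16.0 + 24.2 + 10.8 + 18.3 + 9.8) / 9 = 13.0667
σ̂ = R̄ / d₂ = 13.0667 / 2.059 = 6.3461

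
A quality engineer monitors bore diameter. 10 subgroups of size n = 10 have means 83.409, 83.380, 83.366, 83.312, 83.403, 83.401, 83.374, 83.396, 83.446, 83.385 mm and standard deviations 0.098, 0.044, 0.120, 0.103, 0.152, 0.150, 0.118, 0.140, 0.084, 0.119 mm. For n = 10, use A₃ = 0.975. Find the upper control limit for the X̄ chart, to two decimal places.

X̄̄ = (83.409 + 83.380 + 83.366 + 83.312 + 83.403 + 83.401 + 83.374 + 83.396 + 83.446 + 83.385) / 10 = 83.3872
s̄ = (0.098 + 0.044 + 0.120 + 0.103 + 0.152 + 0.150 + 0.118 + 0.140 + 0.084 + 0.119) / 10 = 0.1128
UCL = X̄̄ + A₃·s̄ = 83.3872 + 0.975 × 0.1128 = 83.4972

83.50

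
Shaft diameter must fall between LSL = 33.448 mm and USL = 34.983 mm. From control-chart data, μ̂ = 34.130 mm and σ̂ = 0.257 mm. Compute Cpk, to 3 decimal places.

Cpu = (USL − μ̂) / (3σ̂) = (34.983 − 34.130) / (3 × 0.257) = 1.1064; Cpl = (μ̂ − LSL) / (3σ̂) = (34.130 − 33.448) / (3 × 0.257) = 0.8846; Cpk = min(Cpu, Cpl) = 0.8846

0.885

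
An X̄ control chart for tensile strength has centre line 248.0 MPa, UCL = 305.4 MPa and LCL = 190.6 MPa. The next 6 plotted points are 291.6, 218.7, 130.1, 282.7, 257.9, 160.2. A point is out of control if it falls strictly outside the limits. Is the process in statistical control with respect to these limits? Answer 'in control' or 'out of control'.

Compare each point to [190.6, 305.4]: sample 3 = 130.1 < LCL; sample 6 = 160.2 < LCL.

out of control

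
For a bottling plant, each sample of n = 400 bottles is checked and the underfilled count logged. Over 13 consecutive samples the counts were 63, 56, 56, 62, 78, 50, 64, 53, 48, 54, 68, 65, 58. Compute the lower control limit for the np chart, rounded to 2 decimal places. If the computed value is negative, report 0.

38.25

p̄ = Σdᵢ / (k·n) = 775 / (13 × 400) = 0.14904
LCL = np̄ − 3·√(np̄(1−p̄)) = 59.6154 − 3 × 7.1225 = 38.2478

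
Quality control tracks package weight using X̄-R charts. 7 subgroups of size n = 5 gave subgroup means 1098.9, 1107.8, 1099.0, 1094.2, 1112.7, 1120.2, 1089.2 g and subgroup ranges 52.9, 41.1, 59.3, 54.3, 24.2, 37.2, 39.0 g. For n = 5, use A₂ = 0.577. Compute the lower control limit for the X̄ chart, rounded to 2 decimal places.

X̄̄ = (1098.9 + 1107.8 + 1099.0 + 1094.2 + 1112.7 + 1120.2 + 1089.2) / 7 = 7722.0000 / 7 = 1103.1429
R̄ = (52.9 + 41.1 + 59.3 + 54.3 + 24.2 + 37.2 + 39.0) / 7 = 308.0000 / 7 = 44.0000
LCL = X̄̄ − A₂·R̄ = 1103.1429 − 0.577 × 44.0000 = 1077.7549

1077.75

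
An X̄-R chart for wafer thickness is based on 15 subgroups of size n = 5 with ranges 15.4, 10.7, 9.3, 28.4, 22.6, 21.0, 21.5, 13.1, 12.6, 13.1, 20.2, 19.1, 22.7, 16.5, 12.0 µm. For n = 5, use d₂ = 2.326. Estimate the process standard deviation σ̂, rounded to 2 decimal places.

R̄ = (15.4 + 10.7 + 9.3 + 28.4 + 22.6 + 21.0 + 21.5 + 13.1 + 12.6 + 13.1 + 20.2 + 19.1 + 22.7 + 16.5 + 12.0) / 15 = 17.2133
σ̂ = R̄ / d₂ = 17.2133 / 2.326 = 7.4004

7.40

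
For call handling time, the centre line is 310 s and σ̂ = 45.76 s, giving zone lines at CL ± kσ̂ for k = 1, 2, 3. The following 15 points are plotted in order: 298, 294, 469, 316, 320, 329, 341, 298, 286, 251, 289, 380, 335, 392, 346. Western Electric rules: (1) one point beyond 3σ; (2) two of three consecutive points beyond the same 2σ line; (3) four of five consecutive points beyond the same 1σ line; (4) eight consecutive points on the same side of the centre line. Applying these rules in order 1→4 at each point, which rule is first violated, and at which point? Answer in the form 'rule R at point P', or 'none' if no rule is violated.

Zone of each point (C = within 1σ̂, B = 1σ̂–2σ̂, A = 2σ̂–3σ̂, * = beyond 3σ̂; sign = side of CL): 1:-C, 2:-C, 3:+*, 4:+C, 5:+C, 6:+C, 7:+C, 8:-C, 9:-C, 10:-B, 11:-C, 12:+B, 13:+C, 14:+B, 15:+C
Rule 1 (one point beyond the 3σ limits) is satisfied at point 3.

rule 1 at point 3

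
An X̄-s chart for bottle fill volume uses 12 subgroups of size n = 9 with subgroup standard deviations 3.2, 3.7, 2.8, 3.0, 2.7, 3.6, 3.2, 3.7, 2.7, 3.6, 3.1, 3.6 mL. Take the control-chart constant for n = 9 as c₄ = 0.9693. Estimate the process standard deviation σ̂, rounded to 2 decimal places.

s̄ = (3.2 + 3.7 + 2.8 + 3.0 + 2.7 + 3.6 + 3.2 + 3.7 + 2.7 + 3.6 + 3.1 + 3.6) / 12 = 3.2417
σ̂ = s̄ / c₄ = 3.2417 / 0.9693 = 3.3443

3.34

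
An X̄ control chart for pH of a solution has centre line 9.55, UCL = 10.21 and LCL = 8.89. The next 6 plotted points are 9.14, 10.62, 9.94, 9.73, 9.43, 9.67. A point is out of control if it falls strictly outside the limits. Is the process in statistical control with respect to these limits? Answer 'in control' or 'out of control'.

out of control

Compare each point to [8.89, 10.21]: sample 2 = 10.62 > UCL.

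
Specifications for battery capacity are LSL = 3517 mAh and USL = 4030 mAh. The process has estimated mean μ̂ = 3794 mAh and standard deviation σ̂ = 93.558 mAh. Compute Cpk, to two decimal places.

Cpu = (USL − μ̂) / (3σ̂) = (4030 − 3794) / (3 × 93.558) = 0.8408; Cpl = (μ̂ − LSL) / (3σ̂) = (3794 − 3517) / (3 × 93.558) = 0.9869; Cpk = min(Cpu, Cpl) = 0.8408

0.84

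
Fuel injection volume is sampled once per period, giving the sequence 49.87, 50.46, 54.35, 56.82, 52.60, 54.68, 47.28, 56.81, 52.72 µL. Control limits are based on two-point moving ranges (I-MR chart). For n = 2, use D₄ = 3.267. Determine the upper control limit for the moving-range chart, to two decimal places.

Moving ranges: 0.59, 3.89, 2.47, 4.22, 2.08, 7.40, 9.53, 4.09; M̄R̄ = 34.2700 / 8 = 4.2838
UCL_MR = D₄·M̄R̄ = 3.267 × 4.2838 = 13.9950

14.00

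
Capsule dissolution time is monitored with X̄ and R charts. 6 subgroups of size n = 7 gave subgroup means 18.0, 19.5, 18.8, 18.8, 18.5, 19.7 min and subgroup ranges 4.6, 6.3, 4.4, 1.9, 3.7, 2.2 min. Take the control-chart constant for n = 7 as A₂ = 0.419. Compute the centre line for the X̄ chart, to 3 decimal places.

18.883

X̄̄ = (18.0 + 19.5 + 18.8 + 18.8 + 18.5 + 19.7) / 6 = 113.3000 / 6 = 18.8833
CL = X̄̄ = 18.8833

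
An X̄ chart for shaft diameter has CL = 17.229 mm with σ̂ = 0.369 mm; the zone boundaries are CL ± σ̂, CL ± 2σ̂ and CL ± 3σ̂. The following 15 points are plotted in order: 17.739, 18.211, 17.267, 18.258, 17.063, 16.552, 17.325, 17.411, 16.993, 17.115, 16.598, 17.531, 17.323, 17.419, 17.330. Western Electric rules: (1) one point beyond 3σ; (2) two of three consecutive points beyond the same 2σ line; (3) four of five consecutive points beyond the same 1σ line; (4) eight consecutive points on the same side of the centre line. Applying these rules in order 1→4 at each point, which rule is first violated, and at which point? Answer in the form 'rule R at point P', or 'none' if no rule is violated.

Zone of each point (C = within 1σ̂, B = 1σ̂–2σ̂, A = 2σ̂–3σ̂, * = beyond 3σ̂; sign = side of CL): 1:+B, 2:+A, 3:+C, 4:+A, 5:-C, 6:-B, 7:+C, 8:+C, 9:-C, 10:-C, 11:-B, 12:+C, 13:+C, 14:+C, 15:+C
Rule 2 (two of three consecutive points beyond the same 2σ limit) is satisfied at point 4.

rule 2 at point 4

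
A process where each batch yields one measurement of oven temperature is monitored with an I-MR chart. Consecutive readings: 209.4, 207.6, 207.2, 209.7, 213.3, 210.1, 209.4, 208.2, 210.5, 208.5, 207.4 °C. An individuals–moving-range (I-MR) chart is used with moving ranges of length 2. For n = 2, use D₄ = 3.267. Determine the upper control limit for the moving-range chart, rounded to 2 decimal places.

6.14

Moving ranges: 1.8, 0.4, 2.5, 3.6, 3.2, 0.7, 1.2, 2.3, 2.0, 1.1; M̄R̄ = 18.8000 / 10 = 1.8800
UCL_MR = D₄·M̄R̄ = 3.267 × 1.8800 = 6.1420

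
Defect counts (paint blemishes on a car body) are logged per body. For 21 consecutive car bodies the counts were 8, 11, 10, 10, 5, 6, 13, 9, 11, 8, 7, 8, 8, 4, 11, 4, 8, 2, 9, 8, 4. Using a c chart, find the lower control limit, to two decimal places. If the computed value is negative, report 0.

c̄ = (8 + 11 + 10 + 10 + 5 + 6 + 13 + 9 + 11 + 8 + 7 + 8 + 8 + 4 + 11 + 4 + 8 + 2 + 9 + 8 + 4) / 21 = 164 / 21 = 7.8095
LCL = c̄ − 3√c̄ = 7.8095 − 3 × 2.7946 = -0.5741 → 0 (cannot be negative)

0.00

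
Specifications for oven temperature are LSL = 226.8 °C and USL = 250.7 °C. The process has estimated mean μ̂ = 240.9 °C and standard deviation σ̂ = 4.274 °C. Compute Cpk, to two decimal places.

Cpu = (USL − μ̂) / (3σ̂) = (250.7 − 240.9) / (3 × 4.274) = 0.7643; Cpl = (μ̂ − LSL) / (3σ̂) = (240.9 − 226.8) / (3 × 4.274) = 1.0997; Cpk = min(Cpu, Cpl) = 0.7643

0.76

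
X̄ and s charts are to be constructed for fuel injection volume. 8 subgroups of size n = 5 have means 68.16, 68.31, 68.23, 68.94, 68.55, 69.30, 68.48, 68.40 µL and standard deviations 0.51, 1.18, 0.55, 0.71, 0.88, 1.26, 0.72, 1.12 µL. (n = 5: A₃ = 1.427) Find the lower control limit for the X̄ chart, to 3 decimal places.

X̄̄ = (68.16 + 68.31 + 68.23 + 68.94 + 68.55 + 69.30 + 68.48 + 68.40) / 8 = 68.5463
s̄ = (0.51 + 1.18 + 0.55 + 0.71 + 0.88 + 1.26 + 0.72 + 1.12) / 8 = 0.8662
LCL = X̄̄ − A₃·s̄ = 68.5463 − 1.427 × 0.8662 = 67.3101

67.310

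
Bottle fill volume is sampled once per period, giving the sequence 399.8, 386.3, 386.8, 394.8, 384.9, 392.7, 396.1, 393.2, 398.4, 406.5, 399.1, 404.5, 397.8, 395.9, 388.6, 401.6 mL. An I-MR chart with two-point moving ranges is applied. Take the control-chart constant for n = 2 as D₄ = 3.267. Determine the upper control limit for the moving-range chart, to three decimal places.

Moving ranges: 13.5, 0.5, 8.0, 9.9, 7.8, 3.4, 2.9, 5.2, 8.1, 7.4, 5.4, 6.7, 1.9, 7.3, 13.0; M̄R̄ = 101.0000 / 15 = 6.7333
UCL_MR = D₄·M̄R̄ = 3.267 × 6.7333 = 21.9978

21.998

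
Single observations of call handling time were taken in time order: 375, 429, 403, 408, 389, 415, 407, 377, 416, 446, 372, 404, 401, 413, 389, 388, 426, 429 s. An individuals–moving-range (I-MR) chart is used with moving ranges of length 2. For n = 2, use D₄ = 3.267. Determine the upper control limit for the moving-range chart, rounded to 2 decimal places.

81.48

Moving ranges: 54, 26, 5, 19, 26, 8, 30, 39, 30, 74, 32, 3, 12, 24, 1, 38, 3; M̄R̄ = 424.0000 / 17 = 24.9412
UCL_MR = D₄·M̄R̄ = 3.267 × 24.9412 = 81.4828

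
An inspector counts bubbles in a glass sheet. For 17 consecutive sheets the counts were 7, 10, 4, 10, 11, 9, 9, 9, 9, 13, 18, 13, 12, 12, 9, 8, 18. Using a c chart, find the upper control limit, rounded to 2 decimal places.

20.44

c̄ = (7 + 10 + 4 + 10 + 11 + 9 + 9 + 9 + 9 + 13 + 18 + 13 + 12 + 12 + 9 + 8 + 18) / 17 = 181 / 17 = 10.6471
UCL = c̄ + 3√c̄ = 10.6471 + 3 × √10.6471 = 10.6471 + 3 × 3.2630 = 20.4360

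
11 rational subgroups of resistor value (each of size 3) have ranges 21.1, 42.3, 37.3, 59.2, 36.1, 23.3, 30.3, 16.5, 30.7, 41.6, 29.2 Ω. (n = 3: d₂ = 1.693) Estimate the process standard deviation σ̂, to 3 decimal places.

R̄ = (21.1 + 42.3 + 37.3 + 59.2 + 36.1 + 23.3 + 30.3 + 16.5 + 30.7 + 41.6 + 29.2) / 11 = 33.4182
σ̂ = R̄ / d₂ = 33.4182 / 1.693 = 19.7390

19.739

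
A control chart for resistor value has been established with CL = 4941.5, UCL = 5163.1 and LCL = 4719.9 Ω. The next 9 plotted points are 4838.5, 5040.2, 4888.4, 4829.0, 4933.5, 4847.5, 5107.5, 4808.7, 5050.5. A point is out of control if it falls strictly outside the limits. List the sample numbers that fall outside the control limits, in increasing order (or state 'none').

All 9 points lie within [4719.9, 5163.1].

none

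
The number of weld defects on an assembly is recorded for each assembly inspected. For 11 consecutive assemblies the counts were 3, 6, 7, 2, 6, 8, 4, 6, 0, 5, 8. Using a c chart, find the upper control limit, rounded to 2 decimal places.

c̄ = (3 + 6 + 7 + 2 + 6 + 8 + 4 + 6 + 0 + 5 + 8) / 11 = 55 / 11 = 5.0000
UCL = c̄ + 3√c̄ = 5.0000 + 3 × √5.0000 = 5.0000 + 3 × 2.2361 = 11.7082

11.71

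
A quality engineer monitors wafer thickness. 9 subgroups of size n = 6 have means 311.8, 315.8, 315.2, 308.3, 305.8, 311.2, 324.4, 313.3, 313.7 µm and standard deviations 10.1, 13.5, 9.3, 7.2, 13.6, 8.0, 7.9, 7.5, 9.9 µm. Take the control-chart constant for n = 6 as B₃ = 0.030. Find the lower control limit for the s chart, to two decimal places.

0.29

s̄ = (10.1 + 13.5 + 9.3 + 7.2 + 13.6 + 8.0 + 7.9 + 7.5 + 9.9) / 9 = 9.6667
LCL_s = B₃·s̄ = 0.030 × 9.6667 = 0.2900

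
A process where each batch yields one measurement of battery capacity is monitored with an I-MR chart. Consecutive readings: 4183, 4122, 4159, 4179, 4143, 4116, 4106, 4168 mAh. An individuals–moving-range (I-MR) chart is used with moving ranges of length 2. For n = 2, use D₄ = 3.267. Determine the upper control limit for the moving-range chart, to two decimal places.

118.08

Moving ranges: 61, 37, 20, 36, 27, 10, 62; M̄R̄ = 253.0000 / 7 = 36.1429
UCL_MR = D₄·M̄R̄ = 3.267 × 36.1429 = 118.0787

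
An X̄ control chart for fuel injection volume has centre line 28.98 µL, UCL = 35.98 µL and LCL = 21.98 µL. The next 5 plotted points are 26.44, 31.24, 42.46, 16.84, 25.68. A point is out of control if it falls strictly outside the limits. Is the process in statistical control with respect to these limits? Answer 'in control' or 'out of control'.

out of control

Compare each point to [21.98, 35.98]: sample 3 = 42.46 > UCL; sample 4 = 16.84 < LCL.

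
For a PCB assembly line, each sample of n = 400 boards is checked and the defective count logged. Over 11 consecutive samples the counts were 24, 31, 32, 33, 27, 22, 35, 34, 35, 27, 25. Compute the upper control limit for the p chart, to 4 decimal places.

p̄ = Σdᵢ / (k·n) = 325 / (11 × 400) = 0.07386
UCL = p̄ + 3·√(p̄(1−p̄)/n) = 0.07386 + 3 × √(0.07386×0.92614/400) = 0.07386 + 3 × 0.01308 = 0.11310

0.1131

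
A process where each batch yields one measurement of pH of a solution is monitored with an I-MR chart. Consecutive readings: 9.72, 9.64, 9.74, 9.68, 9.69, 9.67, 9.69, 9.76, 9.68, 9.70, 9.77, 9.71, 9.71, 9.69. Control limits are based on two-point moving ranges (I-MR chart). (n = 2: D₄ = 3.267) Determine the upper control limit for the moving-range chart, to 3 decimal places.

0.153

Moving ranges: 0.08, 0.10, 0.06, 0.01, 0.02, 0.02, 0.07, 0.08, 0.02, 0.07, 0.06, 0.00, 0.02; M̄R̄ = 0.6100 / 13 = 0.0469
UCL_MR = D₄·M̄R̄ = 3.267 × 0.0469 = 0.1533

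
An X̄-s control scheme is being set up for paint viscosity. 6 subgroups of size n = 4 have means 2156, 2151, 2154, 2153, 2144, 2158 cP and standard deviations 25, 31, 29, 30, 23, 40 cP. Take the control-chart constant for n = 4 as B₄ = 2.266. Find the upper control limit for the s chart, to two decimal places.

s̄ = (25 + 31 + 29 + 30 + 23 + 40) / 6 = 29.6667
UCL_s = B₄·s̄ = 2.266 × 29.6667 = 67.2247

67.22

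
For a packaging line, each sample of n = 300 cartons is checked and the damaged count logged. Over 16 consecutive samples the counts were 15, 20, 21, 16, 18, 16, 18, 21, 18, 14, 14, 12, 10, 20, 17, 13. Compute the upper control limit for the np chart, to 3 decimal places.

28.263

p̄ = Σdᵢ / (k·n) = 263 / (16 × 300) = 0.05479
UCL = np̄ + 3·√(np̄(1−p̄)) = 16.4375 + 3 × √(16.4375×0.94521) = 16.4375 + 3 × 3.9417 = 28.2625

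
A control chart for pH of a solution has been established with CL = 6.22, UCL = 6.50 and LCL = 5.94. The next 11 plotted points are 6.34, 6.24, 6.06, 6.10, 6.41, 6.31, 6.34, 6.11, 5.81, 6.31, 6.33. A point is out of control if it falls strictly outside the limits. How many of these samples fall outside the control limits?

1

Compare each point to [5.94, 6.50]: sample 9 = 5.81 < LCL.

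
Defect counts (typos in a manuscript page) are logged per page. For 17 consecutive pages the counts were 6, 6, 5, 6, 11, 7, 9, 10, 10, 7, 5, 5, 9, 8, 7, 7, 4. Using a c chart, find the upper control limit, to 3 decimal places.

15.213

c̄ = (6 + 6 + 5 + 6 + 11 + 7 + 9 + 10 + 10 + 7 + 5 + 5 + 9 + 8 + 7 + 7 + 4) / 17 = 122 / 17 = 7.1765
UCL = c̄ + 3√c̄ = 7.1765 + 3 × √7.1765 = 7.1765 + 3 × 2.6789 = 15.2132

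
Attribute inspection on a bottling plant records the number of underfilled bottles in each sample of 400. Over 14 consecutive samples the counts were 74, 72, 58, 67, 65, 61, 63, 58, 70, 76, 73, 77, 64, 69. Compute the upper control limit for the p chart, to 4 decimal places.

p̄ = Σdᵢ / (k·n) = 947 / (14 × 400) = 0.16911
UCL = p̄ + 3·√(p̄(1−p̄)/n) = 0.16911 + 3 × √(0.16911×0.83089/400) = 0.16911 + 3 × 0.01874 = 0.22533

0.2253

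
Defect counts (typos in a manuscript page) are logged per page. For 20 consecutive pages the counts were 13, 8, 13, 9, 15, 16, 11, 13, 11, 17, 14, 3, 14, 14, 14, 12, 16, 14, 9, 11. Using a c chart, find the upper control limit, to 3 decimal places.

22.893

c̄ = (13 + 8 + 13 + 9 + 15 + 16 + 11 + 13 + 11 + 17 + 14 + 3 + 14 + 14 + 14 + 12 + 16 + 14 + 9 + 11) / 20 = 247 / 20 = 12.3500
UCL = c̄ + 3√c̄ = 12.3500 + 3 × √12.3500 = 12.3500 + 3 × 3.5143 = 22.8928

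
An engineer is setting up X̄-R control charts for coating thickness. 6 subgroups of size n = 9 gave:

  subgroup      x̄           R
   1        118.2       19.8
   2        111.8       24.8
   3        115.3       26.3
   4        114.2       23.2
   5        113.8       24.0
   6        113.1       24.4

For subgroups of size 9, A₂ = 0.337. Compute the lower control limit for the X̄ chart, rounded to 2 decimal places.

X̄̄ = (118.2 + 111.8 + 115.3 + 114.2 + 113.8 + 113.1) / 6 = 686.4000 / 6 = 114.4000
R̄ = (19.8 + 24.8 + 26.3 + 23.2 + 24.0 + 24.4) / 6 = 142.5000 / 6 = 23.7500
LCL = X̄̄ − A₂·R̄ = 114.4000 − 0.337 × 23.7500 = 106.3962

106.40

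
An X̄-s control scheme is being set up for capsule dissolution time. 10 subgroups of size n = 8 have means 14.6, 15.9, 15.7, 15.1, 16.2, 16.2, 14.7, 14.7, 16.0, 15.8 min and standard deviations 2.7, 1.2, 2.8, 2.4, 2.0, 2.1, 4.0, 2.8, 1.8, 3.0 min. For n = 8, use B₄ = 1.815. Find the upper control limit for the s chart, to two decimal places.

s̄ = (2.7 + 1.2 + 2.8 + 2.4 + 2.0 + 2.1 + 4.0 + 2.8 + 1.8 + 3.0) / 10 = 2.4800
UCL_s = B₄·s̄ = 1.815 × 2.4800 = 4.5012

4.50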